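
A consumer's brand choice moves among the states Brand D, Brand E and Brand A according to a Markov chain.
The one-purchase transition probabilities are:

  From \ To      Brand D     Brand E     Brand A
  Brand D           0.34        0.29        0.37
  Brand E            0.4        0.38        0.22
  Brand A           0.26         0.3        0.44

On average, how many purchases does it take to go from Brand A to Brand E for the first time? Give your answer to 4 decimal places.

Let t(s) be the expected number of purchases to first reach Brand E from state s, with t(Brand E) = 0. Conditioning on the first purchase:
t(Brand D) = 1 + 0.34·t(Brand D) + 0.37·t(Brand A)
t(Brand A) = 1 + 0.26·t(Brand D) + 0.44·t(Brand A)
Solving: t(Brand D) = 3.4016, t(Brand A) = 3.3650.
Expected purchases from Brand A to Brand E: 3.3650.

3.3650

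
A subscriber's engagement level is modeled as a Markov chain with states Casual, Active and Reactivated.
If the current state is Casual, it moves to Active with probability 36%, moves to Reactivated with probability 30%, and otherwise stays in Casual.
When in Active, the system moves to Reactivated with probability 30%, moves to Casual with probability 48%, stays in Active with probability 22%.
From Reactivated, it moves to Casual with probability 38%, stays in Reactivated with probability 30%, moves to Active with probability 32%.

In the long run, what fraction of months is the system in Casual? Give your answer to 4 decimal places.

Let the stationary distribution be π with π = πP and π_1 + π_2 + π_3 = 1.
π_1 = 0.34·π_1 + 0.48·π_2 + 0.38·π_3
π_2 = 0.36·π_1 + 0.22·π_2 + 0.32·π_3
Solving with the normalization constraint gives π = (0.3947, 0.3053, 0.3000).
So the stationary probability of Casual is 0.3947.

0.3947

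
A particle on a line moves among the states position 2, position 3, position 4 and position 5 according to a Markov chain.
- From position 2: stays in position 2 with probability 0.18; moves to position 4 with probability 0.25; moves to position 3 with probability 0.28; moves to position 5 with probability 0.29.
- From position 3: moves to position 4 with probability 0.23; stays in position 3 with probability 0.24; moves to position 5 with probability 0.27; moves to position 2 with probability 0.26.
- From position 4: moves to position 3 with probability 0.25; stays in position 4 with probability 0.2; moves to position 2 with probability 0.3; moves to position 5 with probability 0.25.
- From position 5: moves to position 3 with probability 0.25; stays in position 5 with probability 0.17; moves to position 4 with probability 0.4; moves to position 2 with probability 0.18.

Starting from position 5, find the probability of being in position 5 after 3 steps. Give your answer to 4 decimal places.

Propagate the distribution vector 3 steps from position 5.
After 0 steps: (0.0000, 0.0000, 0.0000, 1.0000)
After 1 step: (0.1800, 0.2500, 0.4000, 0.1700)
After 2 steps: (0.2480, 0.2529, 0.2505, 0.2486)
After 3 steps: (0.2303, 0.2549, 0.2697, 0.2451)
P(in position 5 after 3 steps) = 0.2451

0.2451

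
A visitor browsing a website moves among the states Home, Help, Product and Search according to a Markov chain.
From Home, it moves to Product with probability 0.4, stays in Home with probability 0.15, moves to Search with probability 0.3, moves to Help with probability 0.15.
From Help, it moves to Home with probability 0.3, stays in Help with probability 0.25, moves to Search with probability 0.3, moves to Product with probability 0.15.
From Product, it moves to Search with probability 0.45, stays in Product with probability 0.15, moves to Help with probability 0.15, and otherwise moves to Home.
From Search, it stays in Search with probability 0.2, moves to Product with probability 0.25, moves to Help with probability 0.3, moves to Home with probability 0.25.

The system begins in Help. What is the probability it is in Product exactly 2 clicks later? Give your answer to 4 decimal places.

0.2550

Propagate the distribution vector 2 clicks from Help.
After 0 clicks: (0.0000, 1.0000, 0.0000, 0.0000)
After 1 click: (0.3000, 0.2500, 0.1500, 0.3000)
After 2 clicks: (0.2325, 0.2200, 0.2550, 0.2925)
P(in Product after 2 clicks) = 0.2550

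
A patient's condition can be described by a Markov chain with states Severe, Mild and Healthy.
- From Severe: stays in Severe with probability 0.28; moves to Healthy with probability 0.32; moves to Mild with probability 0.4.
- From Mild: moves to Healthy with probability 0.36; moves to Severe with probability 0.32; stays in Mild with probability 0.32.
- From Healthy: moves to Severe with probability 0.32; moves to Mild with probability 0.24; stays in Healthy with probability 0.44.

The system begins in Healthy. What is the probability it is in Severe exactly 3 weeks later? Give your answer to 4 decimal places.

Propagate the distribution vector 3 weeks from Healthy.
After 0 weeks: (0.0000, 0.0000, 1.0000)
After 1 week: (0.3200, 0.2400, 0.4400)
After 2 weeks: (0.3072, 0.3104, 0.3824)
After 3 weeks: (0.3077, 0.3140, 0.3783)
P(in Severe after 3 weeks) = 0.3077

0.3077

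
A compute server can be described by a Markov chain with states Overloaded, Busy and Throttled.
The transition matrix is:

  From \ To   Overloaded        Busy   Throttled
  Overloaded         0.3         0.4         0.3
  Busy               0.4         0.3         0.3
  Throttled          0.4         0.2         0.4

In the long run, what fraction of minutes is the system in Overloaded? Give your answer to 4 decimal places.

0.3636

Let the stationary distribution be π with π = πP and π_1 + π_2 + π_3 = 1.
π_1 = 0.3·π_1 + 0.4·π_2 + 0.4·π_3
π_2 = 0.4·π_1 + 0.3·π_2 + 0.2·π_3
Solving with the normalization constraint gives π = (0.3636, 0.3030, 0.3333).
So the stationary probability of Overloaded is 0.3636.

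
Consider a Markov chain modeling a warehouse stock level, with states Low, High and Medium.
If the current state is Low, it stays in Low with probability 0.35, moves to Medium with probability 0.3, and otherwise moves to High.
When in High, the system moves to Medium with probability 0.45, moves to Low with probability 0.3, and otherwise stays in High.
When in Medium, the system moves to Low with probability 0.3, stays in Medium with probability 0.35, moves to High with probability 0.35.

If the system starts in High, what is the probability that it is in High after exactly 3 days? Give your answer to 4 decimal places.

Propagate the distribution vector 3 days from High.
After 0 days: (0.0000, 1.0000, 0.0000)
After 1 day: (0.3000, 0.2500, 0.4500)
After 2 days: (0.3150, 0.3250, 0.3600)
After 3 days: (0.3158, 0.3175, 0.3668)
P(in High after 3 days) = 0.3175

0.3175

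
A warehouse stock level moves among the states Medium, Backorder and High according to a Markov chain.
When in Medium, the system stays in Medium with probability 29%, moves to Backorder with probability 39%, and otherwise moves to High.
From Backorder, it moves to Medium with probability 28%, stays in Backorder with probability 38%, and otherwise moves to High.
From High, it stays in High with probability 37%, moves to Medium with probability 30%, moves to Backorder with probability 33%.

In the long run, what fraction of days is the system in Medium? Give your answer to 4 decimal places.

Let the stationary distribution be π with π = πP and π_1 + π_2 + π_3 = 1.
π_1 = 0.29·π_1 + 0.28·π_2 + 0.3·π_3
π_2 = 0.39·π_1 + 0.38·π_2 + 0.33·π_3
Solving with the normalization constraint gives π = (0.2898, 0.3657, 0.3445).
So the stationary probability of Medium is 0.2898.

0.2898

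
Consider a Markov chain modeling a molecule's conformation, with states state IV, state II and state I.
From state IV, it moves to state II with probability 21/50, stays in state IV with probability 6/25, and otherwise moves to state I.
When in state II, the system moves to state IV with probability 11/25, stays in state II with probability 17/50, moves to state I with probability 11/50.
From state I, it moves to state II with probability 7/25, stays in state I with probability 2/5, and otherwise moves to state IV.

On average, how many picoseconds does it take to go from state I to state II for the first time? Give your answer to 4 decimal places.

Let t(s) be the expected number of picoseconds to first reach state II from state s, with t(state II) = 0. Conditioning on the first picosecond:
t(state IV) = 1 + 0.24·t(state IV) + 0.34·t(state I)
t(state I) = 1 + 0.32·t(state IV) + 0.4·t(state I)
Solving: t(state IV) = 2.7074, t(state I) = 3.1106.
Expected picoseconds from state I to state II: 3.1106.

3.1106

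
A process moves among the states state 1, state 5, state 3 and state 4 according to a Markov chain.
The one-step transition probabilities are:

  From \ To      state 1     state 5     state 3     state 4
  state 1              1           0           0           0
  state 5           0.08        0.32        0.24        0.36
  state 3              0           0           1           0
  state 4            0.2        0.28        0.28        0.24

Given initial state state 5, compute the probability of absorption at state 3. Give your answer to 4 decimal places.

Let h(s) be the probability of absorption at state 3 starting from transient state s. Then h(state 3) = 1 and h(state 1) = 0. By first-step analysis:
h(state 5) = 0.08·0 + 0.32·h(state 5) + 0.24·1 + 0.36·h(state 4)
h(state 4) = 0.2·0 + 0.28·h(state 5) + 0.28·1 + 0.24·h(state 4)
Solving: h(state 5) = 0.6808, h(state 4) = 0.6192.
Starting from state 5, the probability is 0.6808.

0.6808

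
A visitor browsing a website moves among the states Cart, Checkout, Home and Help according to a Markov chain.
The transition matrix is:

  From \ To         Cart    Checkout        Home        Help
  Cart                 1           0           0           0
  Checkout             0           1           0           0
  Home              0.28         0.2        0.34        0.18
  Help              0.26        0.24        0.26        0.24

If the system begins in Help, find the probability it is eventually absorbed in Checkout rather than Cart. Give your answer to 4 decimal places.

0.4626

Let h(s) be the probability of absorption at Checkout starting from transient state s. Then h(Checkout) = 1 and h(Cart) = 0. By first-step analysis:
h(Home) = 0.28·0 + 0.2·1 + 0.34·h(Home) + 0.18·h(Help)
h(Help) = 0.26·0 + 0.24·1 + 0.26·h(Home) + 0.24·h(Help)
Solving: h(Home) = 0.4292, h(Help) = 0.4626.
Starting from Help, the probability is 0.4626.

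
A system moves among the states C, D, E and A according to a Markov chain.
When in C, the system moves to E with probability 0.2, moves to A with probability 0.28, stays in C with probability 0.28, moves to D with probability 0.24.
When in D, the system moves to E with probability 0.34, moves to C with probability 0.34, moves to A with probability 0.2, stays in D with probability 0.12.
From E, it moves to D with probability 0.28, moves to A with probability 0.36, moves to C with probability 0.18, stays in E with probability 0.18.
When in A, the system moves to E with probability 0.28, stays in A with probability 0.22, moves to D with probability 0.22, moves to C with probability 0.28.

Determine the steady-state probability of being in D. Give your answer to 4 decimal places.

0.2183

Let the stationary distribution be π with π = πP and π_1 + π_2 + π_3 + π_4 = 1.
π_1 = 0.28·π_1 + 0.34·π_2 + 0.18·π_3 + 0.28·π_4
π_2 = 0.24·π_1 + 0.12·π_2 + 0.28·π_3 + 0.22·π_4
π_3 = 0.2·π_1 + 0.34·π_2 + 0.18·π_3 + 0.28·π_4
Solving with the normalization constraint gives π = (0.2684, 0.2183, 0.2469, 0.2663).
So the stationary probability of D is 0.2183.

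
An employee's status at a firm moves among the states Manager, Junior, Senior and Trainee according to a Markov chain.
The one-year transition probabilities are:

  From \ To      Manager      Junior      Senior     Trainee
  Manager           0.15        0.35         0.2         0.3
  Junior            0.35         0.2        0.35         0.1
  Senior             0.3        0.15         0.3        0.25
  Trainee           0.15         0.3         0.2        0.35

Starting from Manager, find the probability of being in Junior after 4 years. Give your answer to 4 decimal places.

0.2477

Propagate the distribution vector 4 years from Manager.
After 0 years: (1.0000, 0.0000, 0.0000, 0.0000)
After 1 year: (0.1500, 0.3500, 0.2000, 0.3000)
After 2 years: (0.2500, 0.2425, 0.2725, 0.2350)
After 3 years: (0.2394, 0.2474, 0.2636, 0.2496)
After 4 years: (0.2390, 0.2477, 0.2635, 0.2498)
P(in Junior after 4 years) = 0.2477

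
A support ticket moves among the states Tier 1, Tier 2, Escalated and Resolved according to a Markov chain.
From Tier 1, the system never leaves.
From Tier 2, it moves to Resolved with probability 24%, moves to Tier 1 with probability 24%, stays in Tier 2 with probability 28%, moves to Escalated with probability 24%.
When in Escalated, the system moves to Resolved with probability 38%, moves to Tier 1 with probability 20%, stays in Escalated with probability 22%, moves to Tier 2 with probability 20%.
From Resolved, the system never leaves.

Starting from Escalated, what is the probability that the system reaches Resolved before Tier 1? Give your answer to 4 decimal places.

0.6262

Let h(s) be the probability of absorption at Resolved starting from transient state s. Then h(Resolved) = 1 and h(Tier 1) = 0. By first-step analysis:
h(Tier 2) = 0.24·0 + 0.28·h(Tier 2) + 0.24·h(Escalated) + 0.24·1
h(Escalated) = 0.2·0 + 0.2·h(Tier 2) + 0.22·h(Escalated) + 0.38·1
Solving: h(Tier 2) = 0.5421, h(Escalated) = 0.6262.
Starting from Escalated, the probability is 0.6262.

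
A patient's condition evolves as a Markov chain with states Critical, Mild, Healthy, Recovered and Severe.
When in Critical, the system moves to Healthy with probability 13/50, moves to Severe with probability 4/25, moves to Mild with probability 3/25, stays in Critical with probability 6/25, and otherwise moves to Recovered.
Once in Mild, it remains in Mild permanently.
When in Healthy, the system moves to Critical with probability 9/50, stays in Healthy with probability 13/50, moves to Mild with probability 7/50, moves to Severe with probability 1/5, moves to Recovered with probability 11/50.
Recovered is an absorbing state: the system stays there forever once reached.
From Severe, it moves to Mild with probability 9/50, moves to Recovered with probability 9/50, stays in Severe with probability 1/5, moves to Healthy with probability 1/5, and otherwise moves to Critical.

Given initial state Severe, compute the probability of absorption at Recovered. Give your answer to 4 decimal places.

Let h(s) be the probability of absorption at Recovered starting from transient state s. Then h(Recovered) = 1 and h(Mild) = 0. By first-step analysis:
h(Critical) = 0.24·h(Critical) + 0.12·0 + 0.26·h(Healthy) + 0.22·1 + 0.16·h(Severe)
h(Healthy) = 0.18·h(Critical) + 0.14·0 + 0.26·h(Healthy) + 0.22·1 + 0.2·h(Severe)
h(Severe) = 0.24·h(Critical) + 0.18·0 + 0.2·h(Healthy) + 0.18·1 + 0.2·h(Severe)
Solving: h(Critical) = 0.6109, h(Healthy) = 0.5965, h(Severe) = 0.5574.
Starting from Severe, the probability is 0.5574.

0.5574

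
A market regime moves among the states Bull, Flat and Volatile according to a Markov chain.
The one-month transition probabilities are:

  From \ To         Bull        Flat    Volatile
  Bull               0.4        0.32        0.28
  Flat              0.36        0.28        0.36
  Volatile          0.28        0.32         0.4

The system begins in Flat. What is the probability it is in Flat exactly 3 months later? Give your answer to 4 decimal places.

Propagate the distribution vector 3 months from Flat.
After 0 months: (0.0000, 1.0000, 0.0000)
After 1 month: (0.3600, 0.2800, 0.3600)
After 2 months: (0.3456, 0.3088, 0.3456)
After 3 months: (0.3462, 0.3076, 0.3462)
P(in Flat after 3 months) = 0.3076

0.3076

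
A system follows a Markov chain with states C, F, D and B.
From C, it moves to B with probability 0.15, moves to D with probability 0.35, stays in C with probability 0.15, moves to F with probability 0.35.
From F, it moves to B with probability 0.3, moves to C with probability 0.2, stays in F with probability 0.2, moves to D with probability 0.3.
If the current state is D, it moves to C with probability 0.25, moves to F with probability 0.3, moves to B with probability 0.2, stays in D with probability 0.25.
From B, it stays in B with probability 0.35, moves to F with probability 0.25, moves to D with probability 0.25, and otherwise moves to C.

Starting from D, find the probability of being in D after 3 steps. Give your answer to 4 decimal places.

0.2826

Propagate the distribution vector 3 steps from D.
After 0 steps: (0.0000, 0.0000, 1.0000, 0.0000)
After 1 step: (0.2500, 0.3000, 0.2500, 0.2000)
After 2 steps: (0.1900, 0.2725, 0.2900, 0.2475)
After 3 steps: (0.1926, 0.2699, 0.2826, 0.2549)
P(in D after 3 steps) = 0.2826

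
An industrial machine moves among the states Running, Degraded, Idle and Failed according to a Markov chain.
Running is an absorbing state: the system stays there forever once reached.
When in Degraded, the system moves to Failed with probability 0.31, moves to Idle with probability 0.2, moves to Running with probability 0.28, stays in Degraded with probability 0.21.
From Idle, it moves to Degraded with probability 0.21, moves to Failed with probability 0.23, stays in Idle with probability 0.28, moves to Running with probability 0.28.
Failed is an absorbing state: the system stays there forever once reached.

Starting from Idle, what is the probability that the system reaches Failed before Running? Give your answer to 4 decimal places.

Let h(s) be the probability of absorption at Failed starting from transient state s. Then h(Failed) = 1 and h(Running) = 0. By first-step analysis:
h(Degraded) = 0.28·0 + 0.21·h(Degraded) + 0.2·h(Idle) + 0.31·1
h(Idle) = 0.28·0 + 0.21·h(Degraded) + 0.28·h(Idle) + 0.23·1
Solving: h(Degraded) = 0.5110, h(Idle) = 0.4685.
Starting from Idle, the probability is 0.4685.

0.4685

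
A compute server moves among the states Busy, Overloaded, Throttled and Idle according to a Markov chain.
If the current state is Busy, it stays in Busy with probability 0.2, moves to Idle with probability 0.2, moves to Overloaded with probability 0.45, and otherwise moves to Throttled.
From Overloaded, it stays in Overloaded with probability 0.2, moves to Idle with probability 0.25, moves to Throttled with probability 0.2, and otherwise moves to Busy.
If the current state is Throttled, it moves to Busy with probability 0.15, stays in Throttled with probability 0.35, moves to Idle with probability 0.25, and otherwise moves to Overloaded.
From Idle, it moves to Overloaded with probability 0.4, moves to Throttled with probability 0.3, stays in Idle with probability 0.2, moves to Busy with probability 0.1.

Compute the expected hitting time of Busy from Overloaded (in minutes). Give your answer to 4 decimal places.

4.2049

Let t(s) be the expected number of minutes to first reach Busy from state s, with t(Busy) = 0. Conditioning on the first minute:
t(Overloaded) = 1 + 0.2·t(Overloaded) + 0.2·t(Throttled) + 0.25·t(Idle)
t(Throttled) = 1 + 0.25·t(Overloaded) + 0.35·t(Throttled) + 0.25·t(Idle)
t(Idle) = 1 + 0.4·t(Overloaded) + 0.3·t(Throttled) + 0.2·t(Idle)
Solving: t(Overloaded) = 4.2049, t(Throttled) = 5.1943, t(Idle) = 5.3004.
Expected minutes from Overloaded to Busy: 4.2049.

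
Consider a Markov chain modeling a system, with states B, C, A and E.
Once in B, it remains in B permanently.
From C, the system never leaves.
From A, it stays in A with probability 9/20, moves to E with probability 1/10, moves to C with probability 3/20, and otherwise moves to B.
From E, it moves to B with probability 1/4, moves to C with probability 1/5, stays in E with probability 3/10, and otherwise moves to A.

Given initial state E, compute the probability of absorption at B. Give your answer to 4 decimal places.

0.5903

Let h(s) be the probability of absorption at B starting from transient state s. Then h(B) = 1 and h(C) = 0. By first-step analysis:
h(A) = 0.3·1 + 0.15·0 + 0.45·h(A) + 0.1·h(E)
h(E) = 0.25·1 + 0.2·0 + 0.25·h(A) + 0.3·h(E)
Solving: h(A) = 0.6528, h(E) = 0.5903.
Starting from E, the probability is 0.5903.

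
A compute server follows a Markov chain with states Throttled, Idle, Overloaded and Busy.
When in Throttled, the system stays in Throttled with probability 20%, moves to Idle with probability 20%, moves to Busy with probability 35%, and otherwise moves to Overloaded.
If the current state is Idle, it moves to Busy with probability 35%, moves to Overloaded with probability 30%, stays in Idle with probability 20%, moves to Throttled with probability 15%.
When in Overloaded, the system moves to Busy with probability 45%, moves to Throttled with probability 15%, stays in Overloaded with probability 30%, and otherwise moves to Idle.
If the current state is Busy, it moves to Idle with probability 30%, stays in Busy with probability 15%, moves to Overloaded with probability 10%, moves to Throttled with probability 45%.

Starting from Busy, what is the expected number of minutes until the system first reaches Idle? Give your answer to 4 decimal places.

Let t(s) be the expected number of minutes to first reach Idle from state s, with t(Idle) = 0. Conditioning on the first minute:
t(Throttled) = 1 + 0.2·t(Throttled) + 0.25·t(Overloaded) + 0.35·t(Busy)
t(Overloaded) = 1 + 0.15·t(Throttled) + 0.3·t(Overloaded) + 0.45·t(Busy)
t(Busy) = 1 + 0.45·t(Throttled) + 0.1·t(Overloaded) + 0.15·t(Busy)
Solving: t(Throttled) = 4.7727, t(Overloaded) = 5.2273, t(Busy) = 4.3182.
Expected minutes from Busy to Idle: 4.3182.

4.3182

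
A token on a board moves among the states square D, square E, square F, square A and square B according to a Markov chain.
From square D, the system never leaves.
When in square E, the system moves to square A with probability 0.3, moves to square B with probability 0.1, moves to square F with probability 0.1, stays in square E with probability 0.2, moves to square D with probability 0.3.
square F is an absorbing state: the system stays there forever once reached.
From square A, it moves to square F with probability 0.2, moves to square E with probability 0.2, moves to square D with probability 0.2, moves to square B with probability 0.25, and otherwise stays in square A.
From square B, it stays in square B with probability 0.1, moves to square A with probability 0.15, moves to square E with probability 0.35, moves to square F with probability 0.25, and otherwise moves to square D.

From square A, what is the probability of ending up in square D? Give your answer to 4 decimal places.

Let h(s) be the probability of absorption at square D starting from transient state s. Then h(square D) = 1 and h(square F) = 0. By first-step analysis:
h(square E) = 0.3·1 + 0.2·h(square E) + 0.1·0 + 0.3·h(square A) + 0.1·h(square B)
h(square A) = 0.2·1 + 0.2·h(square E) + 0.2·0 + 0.15·h(square A) + 0.25·h(square B)
h(square B) = 0.15·1 + 0.35·h(square E) + 0.25·0 + 0.15·h(square A) + 0.1·h(square B)
Solving: h(square E) = 0.6381, h(square A) = 0.5336, h(square B) = 0.5037.
Starting from square A, the probability is 0.5336.

0.5336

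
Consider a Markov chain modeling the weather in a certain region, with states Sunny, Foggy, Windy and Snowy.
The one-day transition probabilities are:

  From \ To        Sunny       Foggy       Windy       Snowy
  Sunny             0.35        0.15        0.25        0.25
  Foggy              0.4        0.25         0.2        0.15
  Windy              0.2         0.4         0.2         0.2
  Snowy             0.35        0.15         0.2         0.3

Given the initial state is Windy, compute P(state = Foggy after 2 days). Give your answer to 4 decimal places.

0.2400

Propagate the distribution vector 2 days from Windy.
After 0 days: (0.0000, 0.0000, 1.0000, 0.0000)
After 1 day: (0.2000, 0.4000, 0.2000, 0.2000)
After 2 days: (0.3400, 0.2400, 0.2100, 0.2100)
P(in Foggy after 2 days) = 0.2400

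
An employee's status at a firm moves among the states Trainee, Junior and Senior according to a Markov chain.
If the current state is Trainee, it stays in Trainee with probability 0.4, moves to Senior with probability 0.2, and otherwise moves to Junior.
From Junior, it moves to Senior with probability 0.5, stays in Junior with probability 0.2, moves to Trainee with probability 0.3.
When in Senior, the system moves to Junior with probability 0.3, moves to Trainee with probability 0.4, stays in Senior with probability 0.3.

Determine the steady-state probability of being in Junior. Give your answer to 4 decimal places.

Let the stationary distribution be π with π = πP and π_1 + π_2 + π_3 = 1.
π_1 = 0.4·π_1 + 0.3·π_2 + 0.4·π_3
π_2 = 0.4·π_1 + 0.2·π_2 + 0.3·π_3
Solving with the normalization constraint gives π = (0.3694, 0.3063, 0.3243).
So the stationary probability of Junior is 0.3063.

0.3063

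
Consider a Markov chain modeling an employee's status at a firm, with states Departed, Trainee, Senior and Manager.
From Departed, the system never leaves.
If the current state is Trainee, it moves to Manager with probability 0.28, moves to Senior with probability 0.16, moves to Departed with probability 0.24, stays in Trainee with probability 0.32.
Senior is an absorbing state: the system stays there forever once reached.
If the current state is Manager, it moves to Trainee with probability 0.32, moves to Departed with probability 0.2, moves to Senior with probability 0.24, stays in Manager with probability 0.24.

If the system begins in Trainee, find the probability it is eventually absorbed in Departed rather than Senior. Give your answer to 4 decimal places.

0.5581

Let h(s) be the probability of absorption at Departed starting from transient state s. Then h(Departed) = 1 and h(Senior) = 0. By first-step analysis:
h(Trainee) = 0.24·1 + 0.32·h(Trainee) + 0.16·0 + 0.28·h(Manager)
h(Manager) = 0.2·1 + 0.32·h(Trainee) + 0.24·0 + 0.24·h(Manager)
Solving: h(Trainee) = 0.5581, h(Manager) = 0.4981.
Starting from Trainee, the probability is 0.5581.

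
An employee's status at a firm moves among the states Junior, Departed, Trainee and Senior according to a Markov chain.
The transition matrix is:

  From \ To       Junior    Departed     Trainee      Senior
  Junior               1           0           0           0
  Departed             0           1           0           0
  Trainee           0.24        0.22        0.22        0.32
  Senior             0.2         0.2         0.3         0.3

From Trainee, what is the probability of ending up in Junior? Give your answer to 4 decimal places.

0.5156

Let h(s) be the probability of absorption at Junior starting from transient state s. Then h(Junior) = 1 and h(Departed) = 0. By first-step analysis:
h(Trainee) = 0.24·1 + 0.22·0 + 0.22·h(Trainee) + 0.32·h(Senior)
h(Senior) = 0.2·1 + 0.2·0 + 0.3·h(Trainee) + 0.3·h(Senior)
Solving: h(Trainee) = 0.5156, h(Senior) = 0.5067.
Starting from Trainee, the probability is 0.5156.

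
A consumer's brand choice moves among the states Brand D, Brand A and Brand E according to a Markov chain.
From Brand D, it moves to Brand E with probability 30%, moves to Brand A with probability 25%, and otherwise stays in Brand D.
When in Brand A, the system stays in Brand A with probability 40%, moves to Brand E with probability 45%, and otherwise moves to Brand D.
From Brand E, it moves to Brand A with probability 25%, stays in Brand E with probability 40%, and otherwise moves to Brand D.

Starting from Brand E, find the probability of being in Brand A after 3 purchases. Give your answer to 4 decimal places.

0.2931

Propagate the distribution vector 3 purchases from Brand E.
After 0 purchases: (0.0000, 0.0000, 1.0000)
After 1 purchase: (0.3500, 0.2500, 0.4000)
After 2 purchases: (0.3350, 0.2875, 0.3775)
After 3 purchases: (0.3260, 0.2931, 0.3809)
P(in Brand A after 3 purchases) = 0.2931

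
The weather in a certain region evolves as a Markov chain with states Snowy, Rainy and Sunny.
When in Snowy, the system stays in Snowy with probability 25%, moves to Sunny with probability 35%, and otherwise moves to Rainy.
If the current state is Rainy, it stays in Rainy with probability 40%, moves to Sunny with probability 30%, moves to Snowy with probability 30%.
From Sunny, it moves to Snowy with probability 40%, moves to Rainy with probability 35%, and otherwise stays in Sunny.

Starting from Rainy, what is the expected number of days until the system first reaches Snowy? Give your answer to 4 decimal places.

Let t(s) be the expected number of days to first reach Snowy from state s, with t(Snowy) = 0. Conditioning on the first day:
t(Rainy) = 1 + 0.4·t(Rainy) + 0.3·t(Sunny)
t(Sunny) = 1 + 0.35·t(Rainy) + 0.25·t(Sunny)
Solving: t(Rainy) = 3.0435, t(Sunny) = 2.7536.
Expected days from Rainy to Snowy: 3.0435.

3.0435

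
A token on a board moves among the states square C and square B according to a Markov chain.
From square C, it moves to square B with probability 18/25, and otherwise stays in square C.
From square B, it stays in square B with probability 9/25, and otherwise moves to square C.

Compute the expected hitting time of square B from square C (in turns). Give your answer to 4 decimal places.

1.3889

Let t(s) be the expected number of turns to first reach square B from state s, with t(square B) = 0. Conditioning on the first turn:
t(square C) = 1 + 0.28·t(square C)
Solving: t(square C) = 1.3889.
Expected turns from square C to square B: 1.3889.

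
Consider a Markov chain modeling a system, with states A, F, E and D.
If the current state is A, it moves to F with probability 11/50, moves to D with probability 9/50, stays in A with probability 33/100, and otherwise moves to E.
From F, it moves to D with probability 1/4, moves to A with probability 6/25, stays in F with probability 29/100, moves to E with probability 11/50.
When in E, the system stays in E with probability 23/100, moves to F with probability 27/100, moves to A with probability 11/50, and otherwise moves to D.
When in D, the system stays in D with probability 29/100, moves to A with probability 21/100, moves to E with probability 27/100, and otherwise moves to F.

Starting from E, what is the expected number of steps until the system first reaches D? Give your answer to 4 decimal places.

Let t(s) be the expected number of steps to first reach D from state s, with t(D) = 0. Conditioning on the first step:
t(A) = 1 + 0.33·t(A) + 0.22·t(F) + 0.27·t(E)
t(F) = 1 + 0.24·t(A) + 0.29·t(F) + 0.22·t(E)
t(E) = 1 + 0.22·t(A) + 0.27·t(F) + 0.23·t(E)
Solving: t(A) = 4.4994, t(F) = 4.1848, t(E) = 4.0517.
Expected steps from E to D: 4.0517.

4.0517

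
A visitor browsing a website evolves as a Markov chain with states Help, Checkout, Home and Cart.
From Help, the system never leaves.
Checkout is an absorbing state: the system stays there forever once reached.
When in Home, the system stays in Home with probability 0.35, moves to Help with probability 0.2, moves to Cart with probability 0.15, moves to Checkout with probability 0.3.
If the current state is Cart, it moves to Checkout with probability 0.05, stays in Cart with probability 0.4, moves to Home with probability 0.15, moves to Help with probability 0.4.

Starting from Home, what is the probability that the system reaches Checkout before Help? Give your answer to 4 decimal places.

0.5102

Let h(s) be the probability of absorption at Checkout starting from transient state s. Then h(Checkout) = 1 and h(Help) = 0. By first-step analysis:
h(Home) = 0.2·0 + 0.3·1 + 0.35·h(Home) + 0.15·h(Cart)
h(Cart) = 0.4·0 + 0.05·1 + 0.15·h(Home) + 0.4·h(Cart)
Solving: h(Home) = 0.5102, h(Cart) = 0.2109.
Starting from Home, the probability is 0.5102.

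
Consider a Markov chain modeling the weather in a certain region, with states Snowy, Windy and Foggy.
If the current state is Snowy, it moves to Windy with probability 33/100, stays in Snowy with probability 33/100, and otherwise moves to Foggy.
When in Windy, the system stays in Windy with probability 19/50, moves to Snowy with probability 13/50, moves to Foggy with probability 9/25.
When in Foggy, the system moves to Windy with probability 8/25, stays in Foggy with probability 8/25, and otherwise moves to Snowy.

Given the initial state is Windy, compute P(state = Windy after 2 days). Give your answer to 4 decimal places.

0.3454

Sum over the intermediate state after 1 day:
P = P(Windy→Snowy)·P(Snowy→Windy) + P(Windy→Windy)·P(Windy→Windy) + P(Windy→Foggy)·P(Foggy→Windy)
  = 0.26×0.33 + 0.38×0.38 + 0.36×0.32
  = 0.0858 + 0.1444 + 0.1152 = 0.3454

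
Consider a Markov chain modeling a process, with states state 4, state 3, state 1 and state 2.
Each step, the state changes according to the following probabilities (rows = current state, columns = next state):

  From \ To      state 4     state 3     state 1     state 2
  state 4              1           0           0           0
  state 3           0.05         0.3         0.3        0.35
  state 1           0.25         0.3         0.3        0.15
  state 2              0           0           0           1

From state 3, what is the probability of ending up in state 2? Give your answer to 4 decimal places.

Let h(s) be the probability of absorption at state 2 starting from transient state s. Then h(state 2) = 1 and h(state 4) = 0. By first-step analysis:
h(state 3) = 0.05·0 + 0.3·h(state 3) + 0.3·h(state 1) + 0.35·1
h(state 1) = 0.25·0 + 0.3·h(state 3) + 0.3·h(state 1) + 0.15·1
Solving: h(state 3) = 0.7250, h(state 1) = 0.5250.
Starting from state 3, the probability is 0.7250.

0.7250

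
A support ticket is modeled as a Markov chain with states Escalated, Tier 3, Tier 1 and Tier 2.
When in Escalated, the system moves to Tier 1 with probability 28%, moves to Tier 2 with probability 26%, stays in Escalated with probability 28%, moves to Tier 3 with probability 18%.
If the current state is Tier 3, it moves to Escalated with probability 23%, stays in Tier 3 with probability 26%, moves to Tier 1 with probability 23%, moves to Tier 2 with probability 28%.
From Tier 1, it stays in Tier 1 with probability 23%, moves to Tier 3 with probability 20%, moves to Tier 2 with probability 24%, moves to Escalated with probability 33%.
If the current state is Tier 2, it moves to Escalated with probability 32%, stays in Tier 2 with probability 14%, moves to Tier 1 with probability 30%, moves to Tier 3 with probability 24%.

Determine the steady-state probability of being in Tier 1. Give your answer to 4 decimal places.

0.2608

Let the stationary distribution be π with π = πP and π_1 + π_2 + π_3 + π_4 = 1.
π_1 = 0.28·π_1 + 0.23·π_2 + 0.33·π_3 + 0.32·π_4
π_2 = 0.18·π_1 + 0.26·π_2 + 0.2·π_3 + 0.24·π_4
π_3 = 0.28·π_1 + 0.23·π_2 + 0.23·π_3 + 0.3·π_4
Solving with the normalization constraint gives π = (0.2915, 0.2164, 0.2608, 0.2314).
So the stationary probability of Tier 1 is 0.2608.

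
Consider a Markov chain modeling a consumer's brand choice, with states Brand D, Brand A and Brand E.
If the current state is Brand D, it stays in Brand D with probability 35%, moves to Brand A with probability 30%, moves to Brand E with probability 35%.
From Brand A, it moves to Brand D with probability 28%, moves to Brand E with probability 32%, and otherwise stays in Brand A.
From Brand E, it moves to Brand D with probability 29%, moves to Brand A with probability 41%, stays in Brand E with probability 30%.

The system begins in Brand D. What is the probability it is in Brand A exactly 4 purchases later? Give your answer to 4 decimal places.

Propagate the distribution vector 4 purchases from Brand D.
After 0 purchases: (1.0000, 0.0000, 0.0000)
After 1 purchase: (0.3500, 0.3000, 0.3500)
After 2 purchases: (0.3080, 0.3685, 0.3235)
After 3 purchases: (0.3048, 0.3724, 0.3228)
After 4 purchases: (0.3046, 0.3727, 0.3227)
P(in Brand A after 4 purchases) = 0.3727

0.3727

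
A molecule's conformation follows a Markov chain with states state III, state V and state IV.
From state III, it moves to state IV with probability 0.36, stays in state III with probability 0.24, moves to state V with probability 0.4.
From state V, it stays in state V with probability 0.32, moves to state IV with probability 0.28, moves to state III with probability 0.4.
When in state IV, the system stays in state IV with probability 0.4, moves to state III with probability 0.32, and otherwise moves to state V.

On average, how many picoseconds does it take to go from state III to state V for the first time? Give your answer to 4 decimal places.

2.8169

Let t(s) be the expected number of picoseconds to first reach state V from state s, with t(state V) = 0. Conditioning on the first picosecond:
t(state III) = 1 + 0.24·t(state III) + 0.36·t(state IV)
t(state IV) = 1 + 0.32·t(state III) + 0.4·t(state IV)
Solving: t(state III) = 2.8169, t(state IV) = 3.1690.
Expected picoseconds from state III to state V: 2.8169.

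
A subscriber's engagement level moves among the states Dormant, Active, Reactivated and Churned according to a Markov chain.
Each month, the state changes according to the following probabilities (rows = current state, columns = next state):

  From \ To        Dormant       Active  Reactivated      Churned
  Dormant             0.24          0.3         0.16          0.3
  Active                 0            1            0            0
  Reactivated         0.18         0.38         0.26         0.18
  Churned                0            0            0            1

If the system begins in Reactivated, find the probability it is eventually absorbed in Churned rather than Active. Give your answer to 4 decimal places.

Let h(s) be the probability of absorption at Churned starting from transient state s. Then h(Churned) = 1 and h(Active) = 0. By first-step analysis:
h(Dormant) = 0.24·h(Dormant) + 0.3·0 + 0.16·h(Reactivated) + 0.3·1
h(Reactivated) = 0.18·h(Dormant) + 0.38·0 + 0.26·h(Reactivated) + 0.18·1
Solving: h(Dormant) = 0.4700, h(Reactivated) = 0.3576.
Starting from Reactivated, the probability is 0.3576.

0.3576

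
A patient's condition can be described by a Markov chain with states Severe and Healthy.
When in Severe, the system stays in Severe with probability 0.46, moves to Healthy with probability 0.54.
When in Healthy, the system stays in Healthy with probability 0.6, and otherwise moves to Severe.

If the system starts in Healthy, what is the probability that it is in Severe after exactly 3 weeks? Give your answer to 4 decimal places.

Propagate the distribution vector 3 weeks from Healthy.
After 0 weeks: (0.0000, 1.0000)
After 1 week: (0.4000, 0.6000)
After 2 weeks: (0.4240, 0.5760)
After 3 weeks: (0.4254, 0.5746)
P(in Severe after 3 weeks) = 0.4254

0.4254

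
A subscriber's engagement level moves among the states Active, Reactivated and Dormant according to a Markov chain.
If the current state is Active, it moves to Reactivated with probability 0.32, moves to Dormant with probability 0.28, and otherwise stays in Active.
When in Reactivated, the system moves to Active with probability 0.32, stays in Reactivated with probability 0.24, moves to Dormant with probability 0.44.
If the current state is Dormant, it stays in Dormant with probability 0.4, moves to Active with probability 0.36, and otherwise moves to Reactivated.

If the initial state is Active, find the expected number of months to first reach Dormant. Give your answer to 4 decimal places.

3.0543

Let t(s) be the expected number of months to first reach Dormant from state s, with t(Dormant) = 0. Conditioning on the first month:
t(Active) = 1 + 0.4·t(Active) + 0.32·t(Reactivated)
t(Reactivated) = 1 + 0.32·t(Active) + 0.24·t(Reactivated)
Solving: t(Active) = 3.0543, t(Reactivated) = 2.6018.
Expected months from Active to Dormant: 3.0543.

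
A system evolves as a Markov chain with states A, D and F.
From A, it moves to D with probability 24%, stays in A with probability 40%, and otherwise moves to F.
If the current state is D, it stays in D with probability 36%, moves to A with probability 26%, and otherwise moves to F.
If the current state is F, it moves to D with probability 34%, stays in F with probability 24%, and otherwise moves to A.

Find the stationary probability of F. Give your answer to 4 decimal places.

Let the stationary distribution be π with π = πP and π_1 + π_2 + π_3 = 1.
π_1 = 0.4·π_1 + 0.26·π_2 + 0.42·π_3
π_2 = 0.24·π_1 + 0.36·π_2 + 0.34·π_3
Solving with the normalization constraint gives π = (0.3632, 0.3099, 0.3270).
So the stationary probability of F is 0.3270.

0.3270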